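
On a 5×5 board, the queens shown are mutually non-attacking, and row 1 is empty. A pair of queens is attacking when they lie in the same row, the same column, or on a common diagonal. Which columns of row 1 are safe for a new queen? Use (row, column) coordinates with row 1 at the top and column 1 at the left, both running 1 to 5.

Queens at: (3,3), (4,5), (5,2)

columns 4

(3,3) attacks row 1 at column 3 and diagonals 1, 5.
(4,5) attacks row 1 at column 5 and diagonals 2.
(5,2) attacks row 1 at column 2.
Attacked columns: {1, 2, 3, 5}. Safe: {4}.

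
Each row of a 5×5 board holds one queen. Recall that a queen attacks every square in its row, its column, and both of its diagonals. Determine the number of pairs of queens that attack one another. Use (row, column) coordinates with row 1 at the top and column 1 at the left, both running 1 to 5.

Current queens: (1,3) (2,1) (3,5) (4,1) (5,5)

3

Same column: (2,1)–(4,1) (column 1); (3,5)–(5,5) (column 5).
Same diagonal: (1,3)–(3,5) (|1−3| = |3−5| = 2).
Total attacking pairs: 3.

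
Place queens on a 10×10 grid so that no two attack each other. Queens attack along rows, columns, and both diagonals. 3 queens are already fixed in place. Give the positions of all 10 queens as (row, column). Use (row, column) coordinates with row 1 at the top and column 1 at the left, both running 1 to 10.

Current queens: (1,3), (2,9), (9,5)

(1,3) (2,9) (3,6) (4,8) (5,2) (6,4) (7,1) (8,7) (9,5) (10,10)

Row 3: attacked by (1,3)→{1,3,5}; (2,9)→{8,9,10}; (9,5)→{5}. Safe: 2, 4, 6, 7. Place at column 6.
Row 4: attacked by (1,3)→{3,6}; (2,9)→{7,9}; (3,6)→{5,6,7}; (9,5)→{5,10}. Safe: 1, 2, 4, 8. Place at column 8.
Row 5: attacked by (1,3)→{3,7}; (2,9)→{6,9}; (3,6)→{4,6,8}; (4,8)→{7,8,9}; (9,5)→{1,5,9}. Safe: 2, 10. Place at column 2.
Row 6: attacked by (1,3)→{3,8}; (2,9)→{5,9}; (3,6)→{3,6,9}; (4,8)→{6,8,10}; (5,2)→{1,2,3}; (9,5)→{2,5,8}. Safe: 4, 7. Place at column 4.
Row 7: attacked by (1,3)→{3,9}; (2,9)→{4,9}; (3,6)→{2,6,10}; (4,8)→{5,8}; (5,2)→{2,4}; (6,4)→{3,4,5}; (9,5)→{3,5,7}. Safe: 1. Place at column 1.
Row 8: attacked by (1,3)→{3,10}; (2,9)→{3,9}; (3,6)→{1,6}; (4,8)→{4,8}; (5,2)→{2,5}; (6,4)→{2,4,6}; (7,1)→{1,2}; (9,5)→{4,5,6}. Safe: 7. Place at column 7.
Row 10: attacked by (1,3)→{3}; (2,9)→{1,9}; (3,6)→{6}; (4,8)→{2,8}; (5,2)→{2,7}; (6,4)→{4,8}; (7,1)→{1,4}; (8,7)→{5,7,9}; (9,5)→{4,5,6}. Safe: 10. Place at column 10.
Columns [3, 9, 6, 8, 2, 4, 1, 7, 5, 10], r−c [-2, -7, -3, -4, 3, 2, 6, 1, 4, 0], r+c [4, 11, 9, 12, 7, 10, 8, 15, 14, 20] are all distinct, so no two queens attack.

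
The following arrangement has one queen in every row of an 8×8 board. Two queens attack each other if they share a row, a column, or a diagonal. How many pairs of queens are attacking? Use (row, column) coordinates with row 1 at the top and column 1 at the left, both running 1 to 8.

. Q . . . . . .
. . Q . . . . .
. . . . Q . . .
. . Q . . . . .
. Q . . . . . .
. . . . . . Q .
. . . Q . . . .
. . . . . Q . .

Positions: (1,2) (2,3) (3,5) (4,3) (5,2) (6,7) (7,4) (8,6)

Same column: (1,2)–(5,2) (column 2); (2,3)–(4,3) (column 3).
Same diagonal: (1,2)–(2,3) (|1−2| = |2−3| = 1); (1,2)–(6,7) (|1−6| = |2−7| = 5); (2,3)–(6,7) (|2−6| = |3−7| = 4); (4,3)–(5,2) (|4−5| = |3−2| = 1); (5,2)–(7,4) (|5−7| = |2−4| = 2).
Total attacking pairs: 7.

7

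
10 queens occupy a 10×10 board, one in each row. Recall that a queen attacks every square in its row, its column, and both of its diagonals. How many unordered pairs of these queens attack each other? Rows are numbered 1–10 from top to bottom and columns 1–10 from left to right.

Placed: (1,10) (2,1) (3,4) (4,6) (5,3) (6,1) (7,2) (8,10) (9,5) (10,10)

7

Same column: (1,10)–(8,10) (column 10); (1,10)–(10,10) (column 10); (2,1)–(6,1) (column 1); (8,10)–(10,10) (column 10).
Same diagonal: (3,4)–(6,1) (|3−6| = |4−1| = 3); (4,6)–(8,10) (|4−8| = |6−10| = 4); (6,1)–(7,2) (|6−7| = |1−2| = 1).
Total attacking pairs: 7.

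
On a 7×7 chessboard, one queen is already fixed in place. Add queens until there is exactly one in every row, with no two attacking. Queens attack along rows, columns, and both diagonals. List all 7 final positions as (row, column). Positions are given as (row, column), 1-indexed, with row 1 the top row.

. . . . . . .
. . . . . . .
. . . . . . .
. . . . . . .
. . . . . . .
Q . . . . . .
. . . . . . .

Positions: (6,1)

Row 1: attacked by (6,1)→{1,6}. Safe: 2, 3, 4, 5, 7. Place at column 3.
Row 2: attacked by (1,3)→{2,3,4}; (6,1)→{1,5}. Safe: 6, 7. Place at column 7.
Row 3: attacked by (1,3)→{1,3,5}; (2,7)→{6,7}; (6,1)→{1,4}. Safe: 2. Place at column 2.
Row 4: attacked by (1,3)→{3,6}; (2,7)→{5,7}; (3,2)→{1,2,3}; (6,1)→{1,3}. Safe: 4. Place at column 4.
Row 5: attacked by (1,3)→{3,7}; (2,7)→{4,7}; (3,2)→{2,4}; (4,4)→{3,4,5}; (6,1)→{1,2}. Safe: 6. Place at column 6.
Row 7: attacked by (1,3)→{3}; (2,7)→{2,7}; (3,2)→{2,6}; (4,4)→{1,4,7}; (5,6)→{4,6}; (6,1)→{1,2}. Safe: 5. Place at column 5.
Columns [3, 7, 2, 4, 6, 1, 5], r−c [-2, -5, 1, 0, -1, 5, 2], r+c [4, 9, 5, 8, 11, 7, 12] are all distinct, so no two queens attack.

(1,3) (2,7) (3,2) (4,4) (5,6) (6,1) (7,5)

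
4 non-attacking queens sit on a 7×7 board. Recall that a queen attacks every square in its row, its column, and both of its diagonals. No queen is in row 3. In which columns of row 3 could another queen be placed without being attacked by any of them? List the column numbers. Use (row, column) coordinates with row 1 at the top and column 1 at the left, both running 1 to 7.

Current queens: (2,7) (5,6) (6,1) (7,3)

columns 2, 5

(2,7) attacks row 3 at column 7 and diagonals 6.
(5,6) attacks row 3 at column 6 and diagonals 4.
(6,1) attacks row 3 at column 1 and diagonals 4.
(7,3) attacks row 3 at column 3 and diagonals 7.
Attacked columns: {1, 3, 4, 6, 7}. Safe: {2, 5}.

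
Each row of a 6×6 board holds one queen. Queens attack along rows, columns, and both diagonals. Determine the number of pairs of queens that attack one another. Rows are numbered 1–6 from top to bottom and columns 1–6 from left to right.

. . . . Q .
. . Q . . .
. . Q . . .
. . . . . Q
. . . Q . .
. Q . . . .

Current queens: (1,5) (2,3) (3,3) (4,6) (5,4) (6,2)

Same column: (2,3)–(3,3) (column 3).
Same diagonal: (1,5)–(3,3) (|1−3| = |5−3| = 2).
Total attacking pairs: 2.

2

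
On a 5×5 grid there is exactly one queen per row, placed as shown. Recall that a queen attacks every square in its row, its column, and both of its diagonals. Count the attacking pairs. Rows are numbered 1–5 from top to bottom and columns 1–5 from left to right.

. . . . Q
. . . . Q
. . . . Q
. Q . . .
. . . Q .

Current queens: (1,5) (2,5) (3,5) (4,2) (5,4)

4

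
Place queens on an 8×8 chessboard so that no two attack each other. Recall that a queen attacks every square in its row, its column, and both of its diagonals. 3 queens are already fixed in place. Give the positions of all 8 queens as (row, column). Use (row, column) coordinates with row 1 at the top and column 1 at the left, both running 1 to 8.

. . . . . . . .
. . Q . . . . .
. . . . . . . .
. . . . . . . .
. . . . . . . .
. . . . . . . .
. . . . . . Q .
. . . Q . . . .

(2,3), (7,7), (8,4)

(1,8) (2,3) (3,1) (4,6) (5,2) (6,5) (7,7) (8,4)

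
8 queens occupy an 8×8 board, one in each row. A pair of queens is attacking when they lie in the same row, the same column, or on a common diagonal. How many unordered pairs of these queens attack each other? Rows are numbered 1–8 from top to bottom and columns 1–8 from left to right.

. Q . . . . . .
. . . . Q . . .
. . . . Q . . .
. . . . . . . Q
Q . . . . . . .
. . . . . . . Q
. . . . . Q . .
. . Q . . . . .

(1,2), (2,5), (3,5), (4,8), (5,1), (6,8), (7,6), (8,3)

Same column: (2,5)–(3,5) (column 5); (4,8)–(6,8) (column 8).
Same diagonal: (3,5)–(6,8) (|3−6| = |5−8| = 3).
Total attacking pairs: 3.

3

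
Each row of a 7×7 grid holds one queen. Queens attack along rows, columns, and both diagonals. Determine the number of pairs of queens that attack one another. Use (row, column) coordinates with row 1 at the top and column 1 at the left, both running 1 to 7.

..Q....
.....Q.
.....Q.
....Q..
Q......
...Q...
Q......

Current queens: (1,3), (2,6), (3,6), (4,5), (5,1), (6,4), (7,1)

Same column: (2,6)–(3,6) (column 6); (5,1)–(7,1) (column 1).
Same diagonal: (2,6)–(7,1) (|2−7| = |6−1| = 5); (3,6)–(4,5) (|3−4| = |6−5| = 1).
Total attacking pairs: 4.

4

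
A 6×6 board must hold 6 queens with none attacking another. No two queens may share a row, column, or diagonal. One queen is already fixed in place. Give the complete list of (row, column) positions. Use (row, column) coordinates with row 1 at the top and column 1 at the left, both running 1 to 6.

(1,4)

Row 2: attacked by (1,4)→{3,4,5}. Safe: 1, 2, 6. Place at column 1.
Row 3: attacked by (1,4)→{2,4,6}; (2,1)→{1,2}. Safe: 3, 5. Place at column 5.
Row 4: attacked by (1,4)→{1,4}; (2,1)→{1,3}; (3,5)→{4,5,6}. Safe: 2. Place at column 2.
Row 5: attacked by (1,4)→{4}; (2,1)→{1,4}; (3,5)→{3,5}; (4,2)→{1,2,3}. Safe: 6. Place at column 6.
Row 6: attacked by (1,4)→{4}; (2,1)→{1,5}; (3,5)→{2,5}; (4,2)→{2,4}; (5,6)→{5,6}. Safe: 3. Place at column 3.
Columns [4, 1, 5, 2, 6, 3], r−c [-3, 1, -2, 2, -1, 3], r+c [5, 3, 8, 6, 11, 9] are all distinct, so no two queens attack.

(1,4) (2,1) (3,5) (4,2) (5,6) (6,3)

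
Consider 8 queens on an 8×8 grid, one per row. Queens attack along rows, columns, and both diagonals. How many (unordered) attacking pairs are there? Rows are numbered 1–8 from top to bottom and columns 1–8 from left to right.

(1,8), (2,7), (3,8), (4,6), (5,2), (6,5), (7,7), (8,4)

Same column: (1,8)–(3,8) (column 8); (2,7)–(7,7) (column 7).
Same diagonal: (1,8)–(2,7) (|1−2| = |8−7| = 1); (2,7)–(3,8) (|2−3| = |7−8| = 1); (3,8)–(6,5) (|3−6| = |8−5| = 3).
Total attacking pairs: 5.

5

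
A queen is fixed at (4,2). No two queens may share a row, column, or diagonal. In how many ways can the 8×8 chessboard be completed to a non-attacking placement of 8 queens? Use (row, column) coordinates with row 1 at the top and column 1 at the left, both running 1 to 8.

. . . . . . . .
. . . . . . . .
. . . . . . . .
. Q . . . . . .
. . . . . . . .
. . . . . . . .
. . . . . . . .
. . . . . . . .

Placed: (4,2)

8

Branch on row 1: col 1 → 0; col 3 → 2; col 4 → 2; col 6 → 3; col 7 → 1; col 8 → 0.
Sum: 0 + 2 + 2 + 3 + 1 + 0 = 8.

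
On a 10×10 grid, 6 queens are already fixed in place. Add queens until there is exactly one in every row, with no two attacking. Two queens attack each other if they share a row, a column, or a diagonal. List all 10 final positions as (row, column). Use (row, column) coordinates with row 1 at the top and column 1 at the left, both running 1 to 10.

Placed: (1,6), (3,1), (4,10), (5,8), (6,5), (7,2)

Row 2: attacked by (1,6)→{5,6,7}; (3,1)→{1,2}; (4,10)→{8,10}; (5,8)→{5,8}; (6,5)→{1,5,9}; (7,2)→{2,7}. Safe: 3, 4. Place at column 3.
Row 8: attacked by (1,6)→{6}; (2,3)→{3,9}; (3,1)→{1,6}; (4,10)→{6,10}; (5,8)→{5,8}; (6,5)→{3,5,7}; (7,2)→{1,2,3}. Safe: 4. Place at column 4.
Row 9: attacked by (1,6)→{6}; (2,3)→{3,10}; (3,1)→{1,7}; (4,10)→{5,10}; (5,8)→{4,8}; (6,5)→{2,5,8}; (7,2)→{2,4}; (8,4)→{3,4,5}. Safe: 9. Place at column 9.
Row 10: attacked by (1,6)→{6}; (2,3)→{3}; (3,1)→{1,8}; (4,10)→{4,10}; (5,8)→{3,8}; (6,5)→{1,5,9}; (7,2)→{2,5}; (8,4)→{2,4,6}; (9,9)→{8,9,10}. Safe: 7. Place at column 7.
Columns [6, 3, 1, 10, 8, 5, 2, 4, 9, 7], r−c [-5, -1, 2, -6, -3, 1, 5, 4, 0, 3], r+c [7, 5, 4, 14, 13, 11, 9, 12, 18, 17] are all distinct, so no two queens attack.

(1,6) (2,3) (3,1) (4,10) (5,8) (6,5) (7,2) (8,4) (9,9) (10,7)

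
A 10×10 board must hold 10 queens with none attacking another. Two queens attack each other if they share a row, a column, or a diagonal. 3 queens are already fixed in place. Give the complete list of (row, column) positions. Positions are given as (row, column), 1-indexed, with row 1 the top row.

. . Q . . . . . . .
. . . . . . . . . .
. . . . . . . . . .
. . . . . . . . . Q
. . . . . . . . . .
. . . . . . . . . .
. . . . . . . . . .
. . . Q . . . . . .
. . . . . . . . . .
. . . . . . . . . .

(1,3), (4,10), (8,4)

Row 2: attacked by (1,3)→{2,3,4}; (4,10)→{8,10}; (8,4)→{4,10}. Safe: 1, 5, 6, 7, 9. Place at column 9.
Row 3: attacked by (1,3)→{1,3,5}; (2,9)→{8,9,10}; (4,10)→{9,10}; (8,4)→{4,9}. Safe: 2, 6, 7. Place at column 2.
Row 5: attacked by (1,3)→{3,7}; (2,9)→{6,9}; (3,2)→{2,4}; (4,10)→{9,10}; (8,4)→{1,4,7}. Safe: 5, 8. Place at column 5.
Row 6: attacked by (1,3)→{3,8}; (2,9)→{5,9}; (3,2)→{2,5}; (4,10)→{8,10}; (5,5)→{4,5,6}; (8,4)→{2,4,6}. Safe: 1, 7. Place at column 7.
Row 7: attacked by (1,3)→{3,9}; (2,9)→{4,9}; (3,2)→{2,6}; (4,10)→{7,10}; (5,5)→{3,5,7}; (6,7)→{6,7,8}; (8,4)→{3,4,5}. Safe: 1. Place at column 1.
Row 9: attacked by (1,3)→{3}; (2,9)→{2,9}; (3,2)→{2,8}; (4,10)→{5,10}; (5,5)→{1,5,9}; (6,7)→{4,7,10}; (7,1)→{1,3}; (8,4)→{3,4,5}. Safe: 6. Place at column 6.
Row 10: attacked by (1,3)→{3}; (2,9)→{1,9}; (3,2)→{2,9}; (4,10)→{4,10}; (5,5)→{5,10}; (6,7)→{3,7}; (7,1)→{1,4}; (8,4)→{2,4,6}; (9,6)→{5,6,7}. Safe: 8. Place at column 8.
Columns [3, 9, 2, 10, 5, 7, 1, 4, 6, 8], r−c [-2, -7, 1, -6, 0, -1, 6, 4, 3, 2], r+c [4, 11, 5, 14, 10, 13, 8, 12, 15, 18] are all distinct, so no two queens attack.

(1,3) (2,9) (3,2) (4,10) (5,5) (6,7) (7,1) (8,4) (9,6) (10,8)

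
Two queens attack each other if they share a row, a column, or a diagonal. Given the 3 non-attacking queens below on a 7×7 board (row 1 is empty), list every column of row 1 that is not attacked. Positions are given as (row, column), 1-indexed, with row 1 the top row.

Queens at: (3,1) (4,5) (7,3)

(3,1) attacks row 1 at column 1 and diagonals 3.
(4,5) attacks row 1 at column 5 and diagonals 2.
(7,3) attacks row 1 at column 3.
Attacked columns: {1, 2, 3, 5}. Safe: {4, 6, 7}.

columns 4, 6, 7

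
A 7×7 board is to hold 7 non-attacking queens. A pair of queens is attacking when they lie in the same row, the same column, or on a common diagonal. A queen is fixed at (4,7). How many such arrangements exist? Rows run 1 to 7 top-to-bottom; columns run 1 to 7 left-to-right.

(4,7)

6

Branch on row 1: col 1 → 1; col 2 → 2; col 3 → 0; col 5 → 1; col 6 → 2.
Sum: 1 + 2 + 0 + 1 + 2 = 6.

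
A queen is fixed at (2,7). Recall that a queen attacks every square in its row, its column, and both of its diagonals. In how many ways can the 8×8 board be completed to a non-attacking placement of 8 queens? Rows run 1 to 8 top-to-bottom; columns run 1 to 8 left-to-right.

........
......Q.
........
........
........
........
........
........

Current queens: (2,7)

Branch on row 1: col 1 → 2; col 2 → 2; col 3 → 2; col 4 → 4; col 5 → 6.
Sum: 2 + 2 + 2 + 4 + 6 = 16.

16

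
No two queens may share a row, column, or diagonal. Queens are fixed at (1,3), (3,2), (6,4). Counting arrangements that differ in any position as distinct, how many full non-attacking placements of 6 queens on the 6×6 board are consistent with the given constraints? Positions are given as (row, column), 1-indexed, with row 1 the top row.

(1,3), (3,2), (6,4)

1

Branch on row 2: col 5 → 0; col 6 → 1.
Sum: 0 + 1 = 1.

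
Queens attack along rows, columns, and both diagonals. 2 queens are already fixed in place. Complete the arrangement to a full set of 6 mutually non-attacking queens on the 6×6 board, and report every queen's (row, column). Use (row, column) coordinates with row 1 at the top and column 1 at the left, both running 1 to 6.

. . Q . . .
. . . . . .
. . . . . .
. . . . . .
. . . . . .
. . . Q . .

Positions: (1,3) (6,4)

(1,3) (2,6) (3,2) (4,5) (5,1) (6,4)

Row 2: attacked by (1,3)→{2,3,4}; (6,4)→{4}. Safe: 1, 5, 6. Place at column 6.
Row 3: attacked by (1,3)→{1,3,5}; (2,6)→{5,6}; (6,4)→{1,4}. Safe: 2. Place at column 2.
Row 4: attacked by (1,3)→{3,6}; (2,6)→{4,6}; (3,2)→{1,2,3}; (6,4)→{2,4,6}. Safe: 5. Place at column 5.
Row 5: attacked by (1,3)→{3}; (2,6)→{3,6}; (3,2)→{2,4}; (4,5)→{4,5,6}; (6,4)→{3,4,5}. Safe: 1. Place at column 1.
Columns [3, 6, 2, 5, 1, 4], r−c [-2, -4, 1, -1, 4, 2], r+c [4, 8, 5, 9, 6, 10] are all distinct, so no two queens attack.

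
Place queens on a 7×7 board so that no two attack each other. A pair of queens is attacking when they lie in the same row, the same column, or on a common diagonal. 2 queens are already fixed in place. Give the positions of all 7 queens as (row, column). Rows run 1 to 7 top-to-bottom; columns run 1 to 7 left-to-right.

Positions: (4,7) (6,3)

(1,6) (2,4) (3,2) (4,7) (5,5) (6,3) (7,1)

Row 1: attacked by (4,7)→{4,7}; (6,3)→{3}. Safe: 1, 2, 5, 6. Place at column 6.
Row 2: attacked by (1,6)→{5,6,7}; (4,7)→{5,7}; (6,3)→{3,7}. Safe: 1, 2, 4. Place at column 4.
Row 3: attacked by (1,6)→{4,6}; (2,4)→{3,4,5}; (4,7)→{6,7}; (6,3)→{3,6}. Safe: 1, 2. Place at column 2.
Row 5: attacked by (1,6)→{2,6}; (2,4)→{1,4,7}; (3,2)→{2,4}; (4,7)→{6,7}; (6,3)→{2,3,4}. Safe: 5. Place at column 5.
Row 7: attacked by (1,6)→{6}; (2,4)→{4}; (3,2)→{2,6}; (4,7)→{4,7}; (5,5)→{3,5,7}; (6,3)→{2,3,4}. Safe: 1. Place at column 1.
Columns [6, 4, 2, 7, 5, 3, 1], r−c [-5, -2, 1, -3, 0, 3, 6], r+c [7, 6, 5, 11, 10, 9, 8] are all distinct, so no two queens attack.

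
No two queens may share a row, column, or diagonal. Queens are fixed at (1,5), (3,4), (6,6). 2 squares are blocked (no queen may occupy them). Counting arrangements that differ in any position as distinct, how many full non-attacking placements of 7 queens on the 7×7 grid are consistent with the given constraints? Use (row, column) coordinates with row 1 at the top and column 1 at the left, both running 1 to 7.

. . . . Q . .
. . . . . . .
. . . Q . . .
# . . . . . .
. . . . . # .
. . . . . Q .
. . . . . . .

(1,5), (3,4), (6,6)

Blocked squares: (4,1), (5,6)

Branch on row 2: col 1 → 1; col 7 → 0.
Sum: 1 + 0 = 1.

1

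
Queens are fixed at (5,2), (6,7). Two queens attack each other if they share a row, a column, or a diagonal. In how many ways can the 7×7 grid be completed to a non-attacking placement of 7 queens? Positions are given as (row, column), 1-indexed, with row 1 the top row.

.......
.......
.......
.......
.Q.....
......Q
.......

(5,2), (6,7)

Branch on row 1: col 1 → 0; col 3 → 1; col 4 → 1; col 5 → 1.
Sum: 0 + 1 + 1 + 1 = 3.

3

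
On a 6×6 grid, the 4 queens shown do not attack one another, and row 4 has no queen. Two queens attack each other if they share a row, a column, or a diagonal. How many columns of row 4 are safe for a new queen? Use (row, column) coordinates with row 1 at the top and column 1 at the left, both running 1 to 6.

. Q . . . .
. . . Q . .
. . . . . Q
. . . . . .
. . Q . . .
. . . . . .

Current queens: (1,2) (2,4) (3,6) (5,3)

1

(1,2) attacks row 4 at column 2 and diagonals 5.
(2,4) attacks row 4 at column 4 and diagonals 2, 6.
(3,6) attacks row 4 at column 6 and diagonals 5.
(5,3) attacks row 4 at column 3 and diagonals 2, 4.
Attacked columns: {2, 3, 4, 5, 6}. Safe: {1}.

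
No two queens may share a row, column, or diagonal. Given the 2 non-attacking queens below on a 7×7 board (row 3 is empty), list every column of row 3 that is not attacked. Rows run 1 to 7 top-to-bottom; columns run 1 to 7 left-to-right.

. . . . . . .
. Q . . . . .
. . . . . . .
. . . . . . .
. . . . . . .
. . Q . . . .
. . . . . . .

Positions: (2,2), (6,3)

(2,2) attacks row 3 at column 2 and diagonals 1, 3.
(6,3) attacks row 3 at column 3 and diagonals 6.
Attacked columns: {1, 2, 3, 6}. Safe: {4, 5, 7}.

columns 4, 5, 7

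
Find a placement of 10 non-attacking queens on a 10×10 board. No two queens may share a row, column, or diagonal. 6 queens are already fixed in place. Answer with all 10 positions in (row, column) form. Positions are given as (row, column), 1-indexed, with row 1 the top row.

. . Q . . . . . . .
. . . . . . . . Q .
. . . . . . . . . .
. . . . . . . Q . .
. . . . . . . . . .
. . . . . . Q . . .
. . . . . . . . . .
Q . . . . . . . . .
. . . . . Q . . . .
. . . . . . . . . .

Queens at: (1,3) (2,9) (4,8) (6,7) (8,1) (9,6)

(1,3) (2,9) (3,2) (4,8) (5,5) (6,7) (7,10) (8,1) (9,6) (10,4)

Row 3: attacked by (1,3)→{1,3,5}; (2,9)→{8,9,10}; (4,8)→{7,8,9}; (6,7)→{4,7,10}; (8,1)→{1,6}; (9,6)→{6}. Safe: 2. Place at column 2.
Row 5: attacked by (1,3)→{3,7}; (2,9)→{6,9}; (3,2)→{2,4}; (4,8)→{7,8,9}; (6,7)→{6,7,8}; (8,1)→{1,4}; (9,6)→{2,6,10}. Safe: 5. Place at column 5.
Row 7: attacked by (1,3)→{3,9}; (2,9)→{4,9}; (3,2)→{2,6}; (4,8)→{5,8}; (5,5)→{3,5,7}; (6,7)→{6,7,8}; (8,1)→{1,2}; (9,6)→{4,6,8}. Safe: 10. Place at column 10.
Row 10: attacked by (1,3)→{3}; (2,9)→{1,9}; (3,2)→{2,9}; (4,8)→{2,8}; (5,5)→{5,10}; (6,7)→{3,7}; (7,10)→{7,10}; (8,1)→{1,3}; (9,6)→{5,6,7}. Safe: 4. Place at column 4.
Columns [3, 9, 2, 8, 5, 7, 10, 1, 6, 4], r−c [-2, -7, 1, -4, 0, -1, -3, 7, 3, 6], r+c [4, 11, 5, 12, 10, 13, 17, 9, 15, 14] are all distinct, so no two queens attack.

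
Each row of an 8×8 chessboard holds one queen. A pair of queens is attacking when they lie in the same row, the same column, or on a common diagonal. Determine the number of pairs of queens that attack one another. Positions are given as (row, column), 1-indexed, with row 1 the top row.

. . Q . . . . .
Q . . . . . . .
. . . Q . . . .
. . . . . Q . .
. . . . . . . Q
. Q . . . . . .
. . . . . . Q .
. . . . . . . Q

3

Same column: (5,8)–(8,8) (column 8).
Same diagonal: (1,3)–(4,6) (|1−4| = |3−6| = 3); (7,7)–(8,8) (|7−8| = |7−8| = 1).
Total attacking pairs: 3.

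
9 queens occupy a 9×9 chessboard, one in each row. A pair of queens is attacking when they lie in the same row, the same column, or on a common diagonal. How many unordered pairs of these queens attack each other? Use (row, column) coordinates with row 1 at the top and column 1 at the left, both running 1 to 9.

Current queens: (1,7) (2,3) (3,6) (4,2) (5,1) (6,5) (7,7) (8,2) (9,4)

Same column: (1,7)–(7,7) (column 7); (4,2)–(8,2) (column 2).
Same diagonal: (4,2)–(5,1) (|4−5| = |2−1| = 1).
Total attacking pairs: 3.

3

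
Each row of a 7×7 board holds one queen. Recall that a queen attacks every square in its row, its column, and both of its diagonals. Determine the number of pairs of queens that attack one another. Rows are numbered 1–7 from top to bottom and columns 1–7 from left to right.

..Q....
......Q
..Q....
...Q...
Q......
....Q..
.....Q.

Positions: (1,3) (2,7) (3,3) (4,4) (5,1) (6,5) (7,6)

4

Same column: (1,3)–(3,3) (column 3).
Same diagonal: (3,3)–(4,4) (|3−4| = |3−4| = 1); (3,3)–(5,1) (|3−5| = |3−1| = 2); (6,5)–(7,6) (|6−7| = |5−6| = 1).
Total attacking pairs: 4.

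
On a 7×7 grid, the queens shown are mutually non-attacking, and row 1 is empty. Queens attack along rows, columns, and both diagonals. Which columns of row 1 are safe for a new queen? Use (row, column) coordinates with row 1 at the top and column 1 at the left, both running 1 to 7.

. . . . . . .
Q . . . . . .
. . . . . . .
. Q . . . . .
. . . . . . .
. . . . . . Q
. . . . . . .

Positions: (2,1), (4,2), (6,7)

columns 3, 4, 6

(2,1) attacks row 1 at column 1 and diagonals 2.
(4,2) attacks row 1 at column 2 and diagonals 5.
(6,7) attacks row 1 at column 7 and diagonals 2.
Attacked columns: {1, 2, 5, 7}. Safe: {3, 4, 6}.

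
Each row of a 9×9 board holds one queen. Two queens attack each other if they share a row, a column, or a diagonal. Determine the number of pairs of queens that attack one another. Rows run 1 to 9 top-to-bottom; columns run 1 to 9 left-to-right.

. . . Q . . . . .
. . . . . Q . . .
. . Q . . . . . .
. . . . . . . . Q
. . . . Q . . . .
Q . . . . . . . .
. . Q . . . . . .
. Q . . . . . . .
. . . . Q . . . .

7

Same column: (3,3)–(7,3) (column 3); (5,5)–(9,5) (column 5).
Same diagonal: (3,3)–(5,5) (|3−5| = |3−5| = 2); (5,5)–(7,3) (|5−7| = |5−3| = 2); (5,5)–(8,2) (|5−8| = |5−2| = 3); (7,3)–(8,2) (|7−8| = |3−2| = 1); (7,3)–(9,5) (|7−9| = |3−5| = 2).
Total attacking pairs: 7.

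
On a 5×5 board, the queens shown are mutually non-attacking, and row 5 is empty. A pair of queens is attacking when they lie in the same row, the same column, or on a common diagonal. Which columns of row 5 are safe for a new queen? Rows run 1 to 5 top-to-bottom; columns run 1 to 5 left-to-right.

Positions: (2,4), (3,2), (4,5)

(2,4) attacks row 5 at column 4 and diagonals 1.
(3,2) attacks row 5 at column 2 and diagonals 4.
(4,5) attacks row 5 at column 5 and diagonals 4.
Attacked columns: {1, 2, 4, 5}. Safe: {3}.

columns 3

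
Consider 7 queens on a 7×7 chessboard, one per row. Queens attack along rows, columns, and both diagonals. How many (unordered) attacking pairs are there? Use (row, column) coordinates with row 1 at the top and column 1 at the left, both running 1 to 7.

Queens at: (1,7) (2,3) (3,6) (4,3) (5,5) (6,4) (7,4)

3

Same column: (2,3)–(4,3) (column 3); (6,4)–(7,4) (column 4).
Same diagonal: (5,5)–(6,4) (|5−6| = |5−4| = 1).
Total attacking pairs: 3.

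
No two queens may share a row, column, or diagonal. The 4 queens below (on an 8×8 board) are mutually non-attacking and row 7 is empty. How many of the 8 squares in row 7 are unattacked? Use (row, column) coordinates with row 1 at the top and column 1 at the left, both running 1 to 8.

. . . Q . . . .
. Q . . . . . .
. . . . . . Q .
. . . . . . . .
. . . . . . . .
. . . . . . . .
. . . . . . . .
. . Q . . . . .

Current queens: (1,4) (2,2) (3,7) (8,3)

(1,4) attacks row 7 at column 4.
(2,2) attacks row 7 at column 2 and diagonals 7.
(3,7) attacks row 7 at column 7 and diagonals 3.
(8,3) attacks row 7 at column 3 and diagonals 2, 4.
Attacked columns: {2, 3, 4, 7}. Safe: {1, 5, 6, 8}.

4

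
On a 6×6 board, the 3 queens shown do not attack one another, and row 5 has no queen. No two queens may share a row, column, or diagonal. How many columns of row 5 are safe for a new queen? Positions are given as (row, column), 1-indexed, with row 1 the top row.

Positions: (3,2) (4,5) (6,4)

1

(3,2) attacks row 5 at column 2 and diagonals 4.
(4,5) attacks row 5 at column 5 and diagonals 4, 6.
(6,4) attacks row 5 at column 4 and diagonals 3, 5.
Attacked columns: {2, 3, 4, 5, 6}. Safe: {1}.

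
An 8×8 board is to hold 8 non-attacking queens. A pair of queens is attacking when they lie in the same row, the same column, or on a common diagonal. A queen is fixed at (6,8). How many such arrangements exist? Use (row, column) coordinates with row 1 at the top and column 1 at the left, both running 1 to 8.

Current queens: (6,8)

Branch on row 1: col 1 → 0; col 2 → 3; col 4 → 4; col 5 → 4; col 6 → 4; col 7 → 1.
Sum: 0 + 3 + 4 + 4 + 4 + 1 = 16.

16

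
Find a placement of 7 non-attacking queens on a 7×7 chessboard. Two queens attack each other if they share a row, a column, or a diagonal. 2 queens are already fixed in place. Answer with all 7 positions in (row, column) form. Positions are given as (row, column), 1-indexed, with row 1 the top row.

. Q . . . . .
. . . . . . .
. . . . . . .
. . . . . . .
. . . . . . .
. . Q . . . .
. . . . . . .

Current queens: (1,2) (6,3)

(1,2) (2,4) (3,1) (4,7) (5,5) (6,3) (7,6)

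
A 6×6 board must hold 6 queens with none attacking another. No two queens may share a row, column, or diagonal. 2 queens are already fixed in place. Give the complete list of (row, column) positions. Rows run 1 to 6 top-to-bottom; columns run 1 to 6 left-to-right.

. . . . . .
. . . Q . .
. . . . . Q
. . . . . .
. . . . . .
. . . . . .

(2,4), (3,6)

Row 1: attacked by (2,4)→{3,4,5}; (3,6)→{4,6}. Safe: 1, 2. Place at column 2.
Row 4: attacked by (1,2)→{2,5}; (2,4)→{2,4,6}; (3,6)→{5,6}. Safe: 1, 3. Place at column 1.
Row 5: attacked by (1,2)→{2,6}; (2,4)→{1,4}; (3,6)→{4,6}; (4,1)→{1,2}. Safe: 3, 5. Place at column 3.
Row 6: attacked by (1,2)→{2}; (2,4)→{4}; (3,6)→{3,6}; (4,1)→{1,3}; (5,3)→{2,3,4}. Safe: 5. Place at column 5.
Columns [2, 4, 6, 1, 3, 5], r−c [-1, -2, -3, 3, 2, 1], r+c [3, 6, 9, 5, 8, 11] are all distinct, so no two queens attack.

(1,2) (2,4) (3,6) (4,1) (5,3) (6,5)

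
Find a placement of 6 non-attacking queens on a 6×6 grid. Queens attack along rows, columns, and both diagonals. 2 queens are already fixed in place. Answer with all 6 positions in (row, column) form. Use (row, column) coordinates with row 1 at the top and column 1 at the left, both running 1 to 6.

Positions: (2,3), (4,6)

Row 1: attacked by (2,3)→{2,3,4}; (4,6)→{3,6}. Safe: 1, 5. Place at column 5.
Row 3: attacked by (1,5)→{3,5}; (2,3)→{2,3,4}; (4,6)→{5,6}. Safe: 1. Place at column 1.
Row 5: attacked by (1,5)→{1,5}; (2,3)→{3,6}; (3,1)→{1,3}; (4,6)→{5,6}. Safe: 2, 4. Place at column 4.
Row 6: attacked by (1,5)→{5}; (2,3)→{3}; (3,1)→{1,4}; (4,6)→{4,6}; (5,4)→{3,4,5}. Safe: 2. Place at column 2.
Columns [5, 3, 1, 6, 4, 2], r−c [-4, -1, 2, -2, 1, 4], r+c [6, 5, 4, 10, 9, 8] are all distinct, so no two queens attack.

(1,5) (2,3) (3,1) (4,6) (5,4) (6,2)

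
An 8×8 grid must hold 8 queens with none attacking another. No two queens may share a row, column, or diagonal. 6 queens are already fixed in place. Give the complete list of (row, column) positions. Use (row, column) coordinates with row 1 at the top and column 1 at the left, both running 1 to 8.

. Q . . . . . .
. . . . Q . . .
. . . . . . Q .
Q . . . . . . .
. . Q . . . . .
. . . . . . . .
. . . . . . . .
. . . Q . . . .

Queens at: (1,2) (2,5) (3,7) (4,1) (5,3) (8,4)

(1,2) (2,5) (3,7) (4,1) (5,3) (6,8) (7,6) (8,4)

Row 6: attacked by (1,2)→{2,7}; (2,5)→{1,5}; (3,7)→{4,7}; (4,1)→{1,3}; (5,3)→{2,3,4}; (8,4)→{2,4,6}. Safe: 8. Place at column 8.
Row 7: attacked by (1,2)→{2,8}; (2,5)→{5}; (3,7)→{3,7}; (4,1)→{1,4}; (5,3)→{1,3,5}; (6,8)→{7,8}; (8,4)→{3,4,5}. Safe: 6. Place at column 6.
Columns [2, 5, 7, 1, 3, 8, 6, 4], r−c [-1, -3, -4, 3, 2, -2, 1, 4], r+c [3, 7, 10, 5, 8, 14, 13, 12] are all distinct, so no two queens attack.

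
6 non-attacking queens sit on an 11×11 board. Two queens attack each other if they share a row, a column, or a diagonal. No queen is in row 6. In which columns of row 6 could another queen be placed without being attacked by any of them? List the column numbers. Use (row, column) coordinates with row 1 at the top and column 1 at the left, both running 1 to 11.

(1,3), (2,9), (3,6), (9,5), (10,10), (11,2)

(1,3) attacks row 6 at column 3 and diagonals 8.
(2,9) attacks row 6 at column 9 and diagonals 5.
(3,6) attacks row 6 at column 6 and diagonals 3, 9.
(9,5) attacks row 6 at column 5 and diagonals 2, 8.
(10,10) attacks row 6 at column 10 and diagonals 6.
(11,2) attacks row 6 at column 2 and diagonals 7.
Attacked columns: {2, 3, 5, 6, 7, 8, 9, 10}. Safe: {1, 4, 11}.

columns 1, 4, 11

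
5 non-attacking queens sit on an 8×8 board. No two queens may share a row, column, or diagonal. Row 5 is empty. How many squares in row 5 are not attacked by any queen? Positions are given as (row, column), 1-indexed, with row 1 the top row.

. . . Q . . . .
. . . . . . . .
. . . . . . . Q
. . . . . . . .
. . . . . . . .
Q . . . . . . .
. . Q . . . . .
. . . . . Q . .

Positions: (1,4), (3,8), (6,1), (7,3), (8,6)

(1,4) attacks row 5 at column 4 and diagonals 8.
(3,8) attacks row 5 at column 8 and diagonals 6.
(6,1) attacks row 5 at column 1 and diagonals 2.
(7,3) attacks row 5 at column 3 and diagonals 1, 5.
(8,6) attacks row 5 at column 6 and diagonals 3.
Attacked columns: {1, 2, 3, 4, 5, 6, 8}. Safe: {7}.

1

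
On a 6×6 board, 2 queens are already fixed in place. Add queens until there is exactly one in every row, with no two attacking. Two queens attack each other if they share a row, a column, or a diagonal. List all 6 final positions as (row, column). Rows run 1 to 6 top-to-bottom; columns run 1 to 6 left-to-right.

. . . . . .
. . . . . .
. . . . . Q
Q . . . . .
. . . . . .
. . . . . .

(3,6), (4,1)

(1,2) (2,4) (3,6) (4,1) (5,3) (6,5)

Row 1: attacked by (3,6)→{4,6}; (4,1)→{1,4}. Safe: 2, 3, 5. Place at column 2.
Row 2: attacked by (1,2)→{1,2,3}; (3,6)→{5,6}; (4,1)→{1,3}. Safe: 4. Place at column 4.
Row 5: attacked by (1,2)→{2,6}; (2,4)→{1,4}; (3,6)→{4,6}; (4,1)→{1,2}. Safe: 3, 5. Place at column 3.
Row 6: attacked by (1,2)→{2}; (2,4)→{4}; (3,6)→{3,6}; (4,1)→{1,3}; (5,3)→{2,3,4}. Safe: 5. Place at column 5.
Columns [2, 4, 6, 1, 3, 5], r−c [-1, -2, -3, 3, 2, 1], r+c [3, 6, 9, 5, 8, 11] are all distinct, so no two queens attack.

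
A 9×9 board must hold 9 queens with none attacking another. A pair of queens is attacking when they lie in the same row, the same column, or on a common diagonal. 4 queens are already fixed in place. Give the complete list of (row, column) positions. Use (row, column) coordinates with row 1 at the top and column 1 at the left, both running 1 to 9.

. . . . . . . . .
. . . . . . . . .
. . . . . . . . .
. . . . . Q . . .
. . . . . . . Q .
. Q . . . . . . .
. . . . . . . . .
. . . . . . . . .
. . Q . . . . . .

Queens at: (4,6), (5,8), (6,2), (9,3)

(1,5) (2,7) (3,1) (4,6) (5,8) (6,2) (7,4) (8,9) (9,3)

Row 1: attacked by (4,6)→{3,6,9}; (5,8)→{4,8}; (6,2)→{2,7}; (9,3)→{3}. Safe: 1, 5. Place at column 5.
Row 2: attacked by (1,5)→{4,5,6}; (4,6)→{4,6,8}; (5,8)→{5,8}; (6,2)→{2,6}; (9,3)→{3}. Safe: 1, 7, 9. Place at column 7.
Row 3: attacked by (1,5)→{3,5,7}; (2,7)→{6,7,8}; (4,6)→{5,6,7}; (5,8)→{6,8}; (6,2)→{2,5}; (9,3)→{3,9}. Safe: 1, 4. Place at column 1.
Row 7: attacked by (1,5)→{5}; (2,7)→{2,7}; (3,1)→{1,5}; (4,6)→{3,6,9}; (5,8)→{6,8}; (6,2)→{1,2,3}; (9,3)→{1,3,5}. Safe: 4. Place at column 4.
Row 8: attacked by (1,5)→{5}; (2,7)→{1,7}; (3,1)→{1,6}; (4,6)→{2,6}; (5,8)→{5,8}; (6,2)→{2,4}; (7,4)→{3,4,5}; (9,3)→{2,3,4}. Safe: 9. Place at column 9.
Columns [5, 7, 1, 6, 8, 2, 4, 9, 3], r−c [-4, -5, 2, -2, -3, 4, 3, -1, 6], r+c [6, 9, 4, 10, 13, 8, 11, 17, 12] are all distinct, so no two queens attack.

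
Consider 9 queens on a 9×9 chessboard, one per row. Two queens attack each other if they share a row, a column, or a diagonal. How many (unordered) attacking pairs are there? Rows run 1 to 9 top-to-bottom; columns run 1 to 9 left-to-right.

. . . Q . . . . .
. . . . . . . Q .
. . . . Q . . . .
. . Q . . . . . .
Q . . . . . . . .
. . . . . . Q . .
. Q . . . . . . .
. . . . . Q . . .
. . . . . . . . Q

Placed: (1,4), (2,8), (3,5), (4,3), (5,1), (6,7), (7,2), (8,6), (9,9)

0

All columns are distinct and no two queens satisfy |Δrow| = |Δcol|, so no pair attacks.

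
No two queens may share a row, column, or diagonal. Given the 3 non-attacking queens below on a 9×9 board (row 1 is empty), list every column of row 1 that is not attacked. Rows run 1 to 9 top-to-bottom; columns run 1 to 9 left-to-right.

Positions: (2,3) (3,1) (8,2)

columns 5, 6, 7, 8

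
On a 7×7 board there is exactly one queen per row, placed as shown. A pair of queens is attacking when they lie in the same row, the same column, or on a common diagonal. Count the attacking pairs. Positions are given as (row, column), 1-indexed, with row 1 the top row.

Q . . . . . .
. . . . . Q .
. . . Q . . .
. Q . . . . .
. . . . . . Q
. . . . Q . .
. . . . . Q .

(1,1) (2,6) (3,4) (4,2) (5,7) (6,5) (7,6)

2

Same column: (2,6)–(7,6) (column 6).
Same diagonal: (6,5)–(7,6) (|6−7| = |5−6| = 1).
Total attacking pairs: 2.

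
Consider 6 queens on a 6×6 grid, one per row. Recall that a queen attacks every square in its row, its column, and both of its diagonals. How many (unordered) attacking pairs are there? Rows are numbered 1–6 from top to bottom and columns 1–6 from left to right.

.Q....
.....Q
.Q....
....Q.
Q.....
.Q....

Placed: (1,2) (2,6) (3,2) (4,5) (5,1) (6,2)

Same column: (1,2)–(3,2) (column 2); (1,2)–(6,2) (column 2); (3,2)–(6,2) (column 2).
Same diagonal: (1,2)–(4,5) (|1−4| = |2−5| = 3); (2,6)–(6,2) (|2−6| = |6−2| = 4); (5,1)–(6,2) (|5−6| = |1−2| = 1).
Total attacking pairs: 6.

6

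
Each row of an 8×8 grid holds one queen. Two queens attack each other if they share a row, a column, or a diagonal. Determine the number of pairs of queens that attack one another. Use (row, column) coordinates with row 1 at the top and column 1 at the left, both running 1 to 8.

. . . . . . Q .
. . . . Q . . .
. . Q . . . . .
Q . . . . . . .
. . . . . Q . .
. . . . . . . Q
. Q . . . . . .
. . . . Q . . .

Same column: (2,5)–(8,5) (column 5).
Same diagonal: (4,1)–(8,5) (|4−8| = |1−5| = 4).
Total attacking pairs: 2.

2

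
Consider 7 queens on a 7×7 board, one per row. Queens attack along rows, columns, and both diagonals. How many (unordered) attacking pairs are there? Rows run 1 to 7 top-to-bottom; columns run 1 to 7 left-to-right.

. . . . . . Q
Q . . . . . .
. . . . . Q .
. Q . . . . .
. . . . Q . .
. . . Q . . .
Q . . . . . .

Same column: (2,1)–(7,1) (column 1).
Same diagonal: (1,7)–(7,1) (|1−7| = |7−1| = 6); (4,2)–(6,4) (|4−6| = |2−4| = 2); (5,5)–(6,4) (|5−6| = |5−4| = 1).
Total attacking pairs: 4.

4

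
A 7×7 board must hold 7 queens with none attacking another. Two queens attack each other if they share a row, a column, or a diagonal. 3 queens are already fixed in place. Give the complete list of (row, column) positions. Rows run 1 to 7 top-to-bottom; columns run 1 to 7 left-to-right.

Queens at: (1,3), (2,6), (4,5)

(1,3) (2,6) (3,2) (4,5) (5,1) (6,4) (7,7)

Row 3: attacked by (1,3)→{1,3,5}; (2,6)→{5,6,7}; (4,5)→{4,5,6}. Safe: 2. Place at column 2.
Row 5: attacked by (1,3)→{3,7}; (2,6)→{3,6}; (3,2)→{2,4}; (4,5)→{4,5,6}. Safe: 1. Place at column 1.
Row 6: attacked by (1,3)→{3}; (2,6)→{2,6}; (3,2)→{2,5}; (4,5)→{3,5,7}; (5,1)→{1,2}. Safe: 4. Place at column 4.
Row 7: attacked by (1,3)→{3}; (2,6)→{1,6}; (3,2)→{2,6}; (4,5)→{2,5}; (5,1)→{1,3}; (6,4)→{3,4,5}. Safe: 7. Place at column 7.
Columns [3, 6, 2, 5, 1, 4, 7], r−c [-2, -4, 1, -1, 4, 2, 0], r+c [4, 8, 5, 9, 6, 10, 14] are all distinct, so no two queens attack.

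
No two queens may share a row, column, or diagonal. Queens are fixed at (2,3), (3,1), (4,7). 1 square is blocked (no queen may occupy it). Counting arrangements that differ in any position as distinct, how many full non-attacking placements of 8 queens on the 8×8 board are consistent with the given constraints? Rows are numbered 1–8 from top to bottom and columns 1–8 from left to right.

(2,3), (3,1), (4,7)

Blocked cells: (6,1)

2

Branch on row 1: col 5 → 1; col 6 → 1; col 8 → 0.
Sum: 1 + 1 + 0 = 2.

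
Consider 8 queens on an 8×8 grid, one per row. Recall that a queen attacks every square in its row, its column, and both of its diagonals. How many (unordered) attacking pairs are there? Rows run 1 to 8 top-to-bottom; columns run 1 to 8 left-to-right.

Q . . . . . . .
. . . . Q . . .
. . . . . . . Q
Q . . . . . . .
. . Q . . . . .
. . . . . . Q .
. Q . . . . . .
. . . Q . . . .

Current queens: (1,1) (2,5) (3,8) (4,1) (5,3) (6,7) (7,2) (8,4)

1

Same column: (1,1)–(4,1) (column 1).
Total attacking pairs: 1.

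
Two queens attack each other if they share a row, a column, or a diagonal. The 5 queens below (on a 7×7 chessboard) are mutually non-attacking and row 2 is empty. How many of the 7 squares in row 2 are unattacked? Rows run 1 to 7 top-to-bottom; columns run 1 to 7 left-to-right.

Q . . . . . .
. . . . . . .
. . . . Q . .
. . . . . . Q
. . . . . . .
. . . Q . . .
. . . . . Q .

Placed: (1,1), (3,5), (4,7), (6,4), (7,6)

1

(1,1) attacks row 2 at column 1 and diagonals 2.
(3,5) attacks row 2 at column 5 and diagonals 4, 6.
(4,7) attacks row 2 at column 7 and diagonals 5.
(6,4) attacks row 2 at column 4.
(7,6) attacks row 2 at column 6 and diagonals 1.
Attacked columns: {1, 2, 4, 5, 6, 7}. Safe: {3}.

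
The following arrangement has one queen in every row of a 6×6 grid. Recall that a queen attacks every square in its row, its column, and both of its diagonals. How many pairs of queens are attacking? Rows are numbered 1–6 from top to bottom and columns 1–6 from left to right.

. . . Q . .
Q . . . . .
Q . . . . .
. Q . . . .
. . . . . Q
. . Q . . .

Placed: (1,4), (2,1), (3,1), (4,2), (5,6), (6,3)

Same column: (2,1)–(3,1) (column 1).
Same diagonal: (3,1)–(4,2) (|3−4| = |1−2| = 1).
Total attacking pairs: 2.

2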